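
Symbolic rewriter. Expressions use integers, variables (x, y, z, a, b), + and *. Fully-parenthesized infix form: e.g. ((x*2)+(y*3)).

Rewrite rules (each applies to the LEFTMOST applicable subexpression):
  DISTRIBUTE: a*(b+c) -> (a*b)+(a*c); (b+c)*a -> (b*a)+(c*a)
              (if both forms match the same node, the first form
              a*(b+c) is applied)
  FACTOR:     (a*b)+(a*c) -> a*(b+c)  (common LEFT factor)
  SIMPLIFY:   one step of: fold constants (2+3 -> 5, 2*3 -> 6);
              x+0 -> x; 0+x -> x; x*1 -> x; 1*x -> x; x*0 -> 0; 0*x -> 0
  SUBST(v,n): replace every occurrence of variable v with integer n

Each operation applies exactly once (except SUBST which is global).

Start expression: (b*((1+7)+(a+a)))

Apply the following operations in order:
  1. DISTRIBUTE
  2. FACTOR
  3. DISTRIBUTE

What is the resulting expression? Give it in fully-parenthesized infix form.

Answer: ((b*(1+7))+(b*(a+a)))

Derivation:
Start: (b*((1+7)+(a+a)))
Apply DISTRIBUTE at root (target: (b*((1+7)+(a+a)))): (b*((1+7)+(a+a))) -> ((b*(1+7))+(b*(a+a)))
Apply FACTOR at root (target: ((b*(1+7))+(b*(a+a)))): ((b*(1+7))+(b*(a+a))) -> (b*((1+7)+(a+a)))
Apply DISTRIBUTE at root (target: (b*((1+7)+(a+a)))): (b*((1+7)+(a+a))) -> ((b*(1+7))+(b*(a+a)))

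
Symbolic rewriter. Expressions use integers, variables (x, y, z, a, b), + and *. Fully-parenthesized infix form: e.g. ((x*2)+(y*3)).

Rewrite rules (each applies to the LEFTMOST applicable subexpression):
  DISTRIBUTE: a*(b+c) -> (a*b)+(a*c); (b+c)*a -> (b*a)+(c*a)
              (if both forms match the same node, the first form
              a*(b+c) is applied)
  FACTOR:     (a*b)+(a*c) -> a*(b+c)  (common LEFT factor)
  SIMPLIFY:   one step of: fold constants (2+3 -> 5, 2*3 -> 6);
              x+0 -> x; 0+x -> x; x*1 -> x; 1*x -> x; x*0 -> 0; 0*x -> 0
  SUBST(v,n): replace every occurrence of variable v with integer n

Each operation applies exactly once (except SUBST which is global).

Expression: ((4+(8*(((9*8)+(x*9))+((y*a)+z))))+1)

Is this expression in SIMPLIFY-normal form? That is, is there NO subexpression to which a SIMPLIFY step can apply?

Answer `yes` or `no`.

Answer: no

Derivation:
Expression: ((4+(8*(((9*8)+(x*9))+((y*a)+z))))+1)
Scanning for simplifiable subexpressions (pre-order)...
  at root: ((4+(8*(((9*8)+(x*9))+((y*a)+z))))+1) (not simplifiable)
  at L: (4+(8*(((9*8)+(x*9))+((y*a)+z)))) (not simplifiable)
  at LR: (8*(((9*8)+(x*9))+((y*a)+z))) (not simplifiable)
  at LRR: (((9*8)+(x*9))+((y*a)+z)) (not simplifiable)
  at LRRL: ((9*8)+(x*9)) (not simplifiable)
  at LRRLL: (9*8) (SIMPLIFIABLE)
  at LRRLR: (x*9) (not simplifiable)
  at LRRR: ((y*a)+z) (not simplifiable)
  at LRRRL: (y*a) (not simplifiable)
Found simplifiable subexpr at path LRRLL: (9*8)
One SIMPLIFY step would give: ((4+(8*((72+(x*9))+((y*a)+z))))+1)
-> NOT in normal form.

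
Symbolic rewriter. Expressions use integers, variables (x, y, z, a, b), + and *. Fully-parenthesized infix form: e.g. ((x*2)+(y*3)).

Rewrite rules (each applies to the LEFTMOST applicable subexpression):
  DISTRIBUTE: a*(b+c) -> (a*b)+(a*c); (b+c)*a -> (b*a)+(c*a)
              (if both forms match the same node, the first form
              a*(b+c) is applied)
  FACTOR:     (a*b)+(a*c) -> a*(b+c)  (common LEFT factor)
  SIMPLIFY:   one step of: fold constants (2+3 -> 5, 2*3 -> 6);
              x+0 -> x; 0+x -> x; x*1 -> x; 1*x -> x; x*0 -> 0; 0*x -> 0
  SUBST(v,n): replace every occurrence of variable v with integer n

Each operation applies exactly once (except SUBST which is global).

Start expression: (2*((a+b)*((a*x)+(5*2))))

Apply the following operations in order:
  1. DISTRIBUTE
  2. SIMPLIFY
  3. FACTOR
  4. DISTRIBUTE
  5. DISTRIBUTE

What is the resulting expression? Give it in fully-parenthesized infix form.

Start: (2*((a+b)*((a*x)+(5*2))))
Apply DISTRIBUTE at R (target: ((a+b)*((a*x)+(5*2)))): (2*((a+b)*((a*x)+(5*2)))) -> (2*(((a+b)*(a*x))+((a+b)*(5*2))))
Apply SIMPLIFY at RRR (target: (5*2)): (2*(((a+b)*(a*x))+((a+b)*(5*2)))) -> (2*(((a+b)*(a*x))+((a+b)*10)))
Apply FACTOR at R (target: (((a+b)*(a*x))+((a+b)*10))): (2*(((a+b)*(a*x))+((a+b)*10))) -> (2*((a+b)*((a*x)+10)))
Apply DISTRIBUTE at R (target: ((a+b)*((a*x)+10))): (2*((a+b)*((a*x)+10))) -> (2*(((a+b)*(a*x))+((a+b)*10)))
Apply DISTRIBUTE at root (target: (2*(((a+b)*(a*x))+((a+b)*10)))): (2*(((a+b)*(a*x))+((a+b)*10))) -> ((2*((a+b)*(a*x)))+(2*((a+b)*10)))

Answer: ((2*((a+b)*(a*x)))+(2*((a+b)*10)))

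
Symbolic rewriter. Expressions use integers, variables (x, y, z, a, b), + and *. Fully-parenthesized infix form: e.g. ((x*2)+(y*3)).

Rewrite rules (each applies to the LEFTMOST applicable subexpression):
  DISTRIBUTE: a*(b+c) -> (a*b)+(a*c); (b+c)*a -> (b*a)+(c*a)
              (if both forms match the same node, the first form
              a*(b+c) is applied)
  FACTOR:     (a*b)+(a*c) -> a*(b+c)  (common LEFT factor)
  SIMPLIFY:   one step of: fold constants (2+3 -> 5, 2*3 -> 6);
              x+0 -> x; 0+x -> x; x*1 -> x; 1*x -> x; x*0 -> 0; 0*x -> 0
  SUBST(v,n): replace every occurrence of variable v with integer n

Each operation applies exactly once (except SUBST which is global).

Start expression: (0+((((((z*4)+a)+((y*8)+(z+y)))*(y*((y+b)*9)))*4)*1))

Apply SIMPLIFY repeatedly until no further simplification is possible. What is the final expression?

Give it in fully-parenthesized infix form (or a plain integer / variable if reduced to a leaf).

Start: (0+((((((z*4)+a)+((y*8)+(z+y)))*(y*((y+b)*9)))*4)*1))
Step 1: at root: (0+((((((z*4)+a)+((y*8)+(z+y)))*(y*((y+b)*9)))*4)*1)) -> ((((((z*4)+a)+((y*8)+(z+y)))*(y*((y+b)*9)))*4)*1); overall: (0+((((((z*4)+a)+((y*8)+(z+y)))*(y*((y+b)*9)))*4)*1)) -> ((((((z*4)+a)+((y*8)+(z+y)))*(y*((y+b)*9)))*4)*1)
Step 2: at root: ((((((z*4)+a)+((y*8)+(z+y)))*(y*((y+b)*9)))*4)*1) -> (((((z*4)+a)+((y*8)+(z+y)))*(y*((y+b)*9)))*4); overall: ((((((z*4)+a)+((y*8)+(z+y)))*(y*((y+b)*9)))*4)*1) -> (((((z*4)+a)+((y*8)+(z+y)))*(y*((y+b)*9)))*4)
Fixed point: (((((z*4)+a)+((y*8)+(z+y)))*(y*((y+b)*9)))*4)

Answer: (((((z*4)+a)+((y*8)+(z+y)))*(y*((y+b)*9)))*4)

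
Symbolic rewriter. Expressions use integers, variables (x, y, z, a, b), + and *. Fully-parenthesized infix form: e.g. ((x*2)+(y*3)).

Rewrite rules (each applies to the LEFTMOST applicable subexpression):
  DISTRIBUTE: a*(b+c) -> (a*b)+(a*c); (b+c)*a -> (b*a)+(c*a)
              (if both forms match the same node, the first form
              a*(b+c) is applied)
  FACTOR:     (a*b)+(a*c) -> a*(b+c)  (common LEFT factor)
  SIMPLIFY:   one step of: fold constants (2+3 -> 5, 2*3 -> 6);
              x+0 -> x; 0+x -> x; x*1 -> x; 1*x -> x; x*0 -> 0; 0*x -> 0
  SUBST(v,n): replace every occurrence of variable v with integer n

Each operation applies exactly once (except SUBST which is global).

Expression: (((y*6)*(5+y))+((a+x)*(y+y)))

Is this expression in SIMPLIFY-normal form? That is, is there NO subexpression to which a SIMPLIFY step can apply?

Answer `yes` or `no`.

Answer: yes

Derivation:
Expression: (((y*6)*(5+y))+((a+x)*(y+y)))
Scanning for simplifiable subexpressions (pre-order)...
  at root: (((y*6)*(5+y))+((a+x)*(y+y))) (not simplifiable)
  at L: ((y*6)*(5+y)) (not simplifiable)
  at LL: (y*6) (not simplifiable)
  at LR: (5+y) (not simplifiable)
  at R: ((a+x)*(y+y)) (not simplifiable)
  at RL: (a+x) (not simplifiable)
  at RR: (y+y) (not simplifiable)
Result: no simplifiable subexpression found -> normal form.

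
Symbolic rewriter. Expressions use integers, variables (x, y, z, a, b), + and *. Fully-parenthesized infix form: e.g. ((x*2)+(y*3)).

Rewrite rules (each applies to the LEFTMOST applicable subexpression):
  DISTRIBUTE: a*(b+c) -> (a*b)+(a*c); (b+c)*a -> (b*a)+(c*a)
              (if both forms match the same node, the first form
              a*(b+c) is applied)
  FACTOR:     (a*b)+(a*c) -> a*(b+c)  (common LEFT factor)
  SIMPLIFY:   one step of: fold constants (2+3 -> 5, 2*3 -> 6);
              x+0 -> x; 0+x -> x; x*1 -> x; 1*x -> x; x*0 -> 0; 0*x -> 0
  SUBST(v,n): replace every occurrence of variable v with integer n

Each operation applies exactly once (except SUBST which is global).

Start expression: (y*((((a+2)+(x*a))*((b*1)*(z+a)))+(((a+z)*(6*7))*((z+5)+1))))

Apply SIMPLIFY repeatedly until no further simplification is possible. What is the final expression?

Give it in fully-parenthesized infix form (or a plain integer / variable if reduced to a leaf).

Start: (y*((((a+2)+(x*a))*((b*1)*(z+a)))+(((a+z)*(6*7))*((z+5)+1))))
Step 1: at RLRL: (b*1) -> b; overall: (y*((((a+2)+(x*a))*((b*1)*(z+a)))+(((a+z)*(6*7))*((z+5)+1)))) -> (y*((((a+2)+(x*a))*(b*(z+a)))+(((a+z)*(6*7))*((z+5)+1))))
Step 2: at RRLR: (6*7) -> 42; overall: (y*((((a+2)+(x*a))*(b*(z+a)))+(((a+z)*(6*7))*((z+5)+1)))) -> (y*((((a+2)+(x*a))*(b*(z+a)))+(((a+z)*42)*((z+5)+1))))
Fixed point: (y*((((a+2)+(x*a))*(b*(z+a)))+(((a+z)*42)*((z+5)+1))))

Answer: (y*((((a+2)+(x*a))*(b*(z+a)))+(((a+z)*42)*((z+5)+1))))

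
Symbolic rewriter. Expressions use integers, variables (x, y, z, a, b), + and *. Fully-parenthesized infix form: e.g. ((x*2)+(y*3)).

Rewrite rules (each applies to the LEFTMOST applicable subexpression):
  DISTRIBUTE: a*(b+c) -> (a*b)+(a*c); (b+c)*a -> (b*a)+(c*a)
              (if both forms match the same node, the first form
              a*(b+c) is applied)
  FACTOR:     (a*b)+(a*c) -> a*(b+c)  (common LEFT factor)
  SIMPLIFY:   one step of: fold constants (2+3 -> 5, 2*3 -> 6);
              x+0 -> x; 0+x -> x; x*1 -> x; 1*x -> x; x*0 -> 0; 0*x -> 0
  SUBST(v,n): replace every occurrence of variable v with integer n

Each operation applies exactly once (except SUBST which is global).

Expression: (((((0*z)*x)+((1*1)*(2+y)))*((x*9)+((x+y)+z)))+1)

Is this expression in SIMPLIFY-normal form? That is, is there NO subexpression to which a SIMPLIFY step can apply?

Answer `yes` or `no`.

Expression: (((((0*z)*x)+((1*1)*(2+y)))*((x*9)+((x+y)+z)))+1)
Scanning for simplifiable subexpressions (pre-order)...
  at root: (((((0*z)*x)+((1*1)*(2+y)))*((x*9)+((x+y)+z)))+1) (not simplifiable)
  at L: ((((0*z)*x)+((1*1)*(2+y)))*((x*9)+((x+y)+z))) (not simplifiable)
  at LL: (((0*z)*x)+((1*1)*(2+y))) (not simplifiable)
  at LLL: ((0*z)*x) (not simplifiable)
  at LLLL: (0*z) (SIMPLIFIABLE)
  at LLR: ((1*1)*(2+y)) (not simplifiable)
  at LLRL: (1*1) (SIMPLIFIABLE)
  at LLRR: (2+y) (not simplifiable)
  at LR: ((x*9)+((x+y)+z)) (not simplifiable)
  at LRL: (x*9) (not simplifiable)
  at LRR: ((x+y)+z) (not simplifiable)
  at LRRL: (x+y) (not simplifiable)
Found simplifiable subexpr at path LLLL: (0*z)
One SIMPLIFY step would give: ((((0*x)+((1*1)*(2+y)))*((x*9)+((x+y)+z)))+1)
-> NOT in normal form.

Answer: no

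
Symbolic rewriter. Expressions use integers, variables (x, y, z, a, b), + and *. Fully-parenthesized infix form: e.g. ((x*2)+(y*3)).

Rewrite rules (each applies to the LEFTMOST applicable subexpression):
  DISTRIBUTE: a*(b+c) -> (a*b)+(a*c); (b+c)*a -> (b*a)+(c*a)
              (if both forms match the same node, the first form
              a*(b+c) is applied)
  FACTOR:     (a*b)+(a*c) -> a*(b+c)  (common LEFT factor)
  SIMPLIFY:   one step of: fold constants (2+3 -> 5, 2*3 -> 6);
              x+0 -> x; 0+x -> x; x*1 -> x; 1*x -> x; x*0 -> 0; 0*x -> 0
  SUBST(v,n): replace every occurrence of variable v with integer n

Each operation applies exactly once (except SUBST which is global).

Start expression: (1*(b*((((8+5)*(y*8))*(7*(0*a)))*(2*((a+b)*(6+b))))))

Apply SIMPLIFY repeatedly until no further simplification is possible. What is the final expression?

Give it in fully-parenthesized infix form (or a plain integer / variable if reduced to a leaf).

Answer: 0

Derivation:
Start: (1*(b*((((8+5)*(y*8))*(7*(0*a)))*(2*((a+b)*(6+b))))))
Step 1: at root: (1*(b*((((8+5)*(y*8))*(7*(0*a)))*(2*((a+b)*(6+b)))))) -> (b*((((8+5)*(y*8))*(7*(0*a)))*(2*((a+b)*(6+b))))); overall: (1*(b*((((8+5)*(y*8))*(7*(0*a)))*(2*((a+b)*(6+b)))))) -> (b*((((8+5)*(y*8))*(7*(0*a)))*(2*((a+b)*(6+b)))))
Step 2: at RLLL: (8+5) -> 13; overall: (b*((((8+5)*(y*8))*(7*(0*a)))*(2*((a+b)*(6+b))))) -> (b*(((13*(y*8))*(7*(0*a)))*(2*((a+b)*(6+b)))))
Step 3: at RLRR: (0*a) -> 0; overall: (b*(((13*(y*8))*(7*(0*a)))*(2*((a+b)*(6+b))))) -> (b*(((13*(y*8))*(7*0))*(2*((a+b)*(6+b)))))
Step 4: at RLR: (7*0) -> 0; overall: (b*(((13*(y*8))*(7*0))*(2*((a+b)*(6+b))))) -> (b*(((13*(y*8))*0)*(2*((a+b)*(6+b)))))
Step 5: at RL: ((13*(y*8))*0) -> 0; overall: (b*(((13*(y*8))*0)*(2*((a+b)*(6+b))))) -> (b*(0*(2*((a+b)*(6+b)))))
Step 6: at R: (0*(2*((a+b)*(6+b)))) -> 0; overall: (b*(0*(2*((a+b)*(6+b))))) -> (b*0)
Step 7: at root: (b*0) -> 0; overall: (b*0) -> 0
Fixed point: 0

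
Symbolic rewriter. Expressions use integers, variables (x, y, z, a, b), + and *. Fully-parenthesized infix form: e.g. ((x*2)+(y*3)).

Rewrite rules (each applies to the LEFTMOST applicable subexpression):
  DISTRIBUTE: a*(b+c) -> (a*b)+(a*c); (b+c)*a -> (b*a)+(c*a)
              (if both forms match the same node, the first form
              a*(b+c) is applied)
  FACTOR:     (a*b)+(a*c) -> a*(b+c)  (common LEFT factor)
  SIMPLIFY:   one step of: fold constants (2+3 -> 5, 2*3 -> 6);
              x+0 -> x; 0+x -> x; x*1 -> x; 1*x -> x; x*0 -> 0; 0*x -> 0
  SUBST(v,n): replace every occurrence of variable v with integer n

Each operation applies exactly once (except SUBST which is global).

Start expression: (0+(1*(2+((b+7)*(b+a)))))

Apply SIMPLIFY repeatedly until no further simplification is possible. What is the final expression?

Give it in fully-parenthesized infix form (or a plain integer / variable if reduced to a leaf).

Answer: (2+((b+7)*(b+a)))

Derivation:
Start: (0+(1*(2+((b+7)*(b+a)))))
Step 1: at root: (0+(1*(2+((b+7)*(b+a))))) -> (1*(2+((b+7)*(b+a)))); overall: (0+(1*(2+((b+7)*(b+a))))) -> (1*(2+((b+7)*(b+a))))
Step 2: at root: (1*(2+((b+7)*(b+a)))) -> (2+((b+7)*(b+a))); overall: (1*(2+((b+7)*(b+a)))) -> (2+((b+7)*(b+a)))
Fixed point: (2+((b+7)*(b+a)))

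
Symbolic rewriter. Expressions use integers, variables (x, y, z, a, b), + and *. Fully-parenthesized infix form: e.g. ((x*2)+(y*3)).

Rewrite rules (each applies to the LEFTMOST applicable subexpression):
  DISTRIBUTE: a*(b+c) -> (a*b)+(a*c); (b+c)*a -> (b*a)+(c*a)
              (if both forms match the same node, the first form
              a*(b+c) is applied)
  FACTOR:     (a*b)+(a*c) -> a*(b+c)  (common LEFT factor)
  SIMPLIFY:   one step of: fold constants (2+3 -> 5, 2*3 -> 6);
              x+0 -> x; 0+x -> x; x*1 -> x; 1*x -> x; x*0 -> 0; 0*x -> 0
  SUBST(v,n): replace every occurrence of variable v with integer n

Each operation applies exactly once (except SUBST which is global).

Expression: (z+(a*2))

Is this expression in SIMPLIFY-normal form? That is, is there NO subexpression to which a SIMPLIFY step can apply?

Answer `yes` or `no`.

Expression: (z+(a*2))
Scanning for simplifiable subexpressions (pre-order)...
  at root: (z+(a*2)) (not simplifiable)
  at R: (a*2) (not simplifiable)
Result: no simplifiable subexpression found -> normal form.

Answer: yes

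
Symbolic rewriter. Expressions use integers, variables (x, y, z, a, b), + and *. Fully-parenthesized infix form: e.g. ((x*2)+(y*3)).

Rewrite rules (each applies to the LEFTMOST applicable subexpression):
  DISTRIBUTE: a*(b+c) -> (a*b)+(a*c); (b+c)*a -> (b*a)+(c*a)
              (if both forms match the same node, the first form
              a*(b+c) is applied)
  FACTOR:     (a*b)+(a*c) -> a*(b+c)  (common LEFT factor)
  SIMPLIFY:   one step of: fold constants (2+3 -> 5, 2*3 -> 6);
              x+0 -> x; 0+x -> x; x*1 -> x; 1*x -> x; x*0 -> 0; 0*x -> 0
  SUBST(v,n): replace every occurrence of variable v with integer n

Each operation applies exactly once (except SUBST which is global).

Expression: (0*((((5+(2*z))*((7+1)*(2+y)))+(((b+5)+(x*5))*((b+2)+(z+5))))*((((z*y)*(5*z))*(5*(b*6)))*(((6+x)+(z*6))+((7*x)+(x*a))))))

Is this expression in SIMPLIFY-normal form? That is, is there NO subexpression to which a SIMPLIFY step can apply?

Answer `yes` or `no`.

Answer: no

Derivation:
Expression: (0*((((5+(2*z))*((7+1)*(2+y)))+(((b+5)+(x*5))*((b+2)+(z+5))))*((((z*y)*(5*z))*(5*(b*6)))*(((6+x)+(z*6))+((7*x)+(x*a))))))
Scanning for simplifiable subexpressions (pre-order)...
  at root: (0*((((5+(2*z))*((7+1)*(2+y)))+(((b+5)+(x*5))*((b+2)+(z+5))))*((((z*y)*(5*z))*(5*(b*6)))*(((6+x)+(z*6))+((7*x)+(x*a)))))) (SIMPLIFIABLE)
  at R: ((((5+(2*z))*((7+1)*(2+y)))+(((b+5)+(x*5))*((b+2)+(z+5))))*((((z*y)*(5*z))*(5*(b*6)))*(((6+x)+(z*6))+((7*x)+(x*a))))) (not simplifiable)
  at RL: (((5+(2*z))*((7+1)*(2+y)))+(((b+5)+(x*5))*((b+2)+(z+5)))) (not simplifiable)
  at RLL: ((5+(2*z))*((7+1)*(2+y))) (not simplifiable)
  at RLLL: (5+(2*z)) (not simplifiable)
  at RLLLR: (2*z) (not simplifiable)
  at RLLR: ((7+1)*(2+y)) (not simplifiable)
  at RLLRL: (7+1) (SIMPLIFIABLE)
  at RLLRR: (2+y) (not simplifiable)
  at RLR: (((b+5)+(x*5))*((b+2)+(z+5))) (not simplifiable)
  at RLRL: ((b+5)+(x*5)) (not simplifiable)
  at RLRLL: (b+5) (not simplifiable)
  at RLRLR: (x*5) (not simplifiable)
  at RLRR: ((b+2)+(z+5)) (not simplifiable)
  at RLRRL: (b+2) (not simplifiable)
  at RLRRR: (z+5) (not simplifiable)
  at RR: ((((z*y)*(5*z))*(5*(b*6)))*(((6+x)+(z*6))+((7*x)+(x*a)))) (not simplifiable)
  at RRL: (((z*y)*(5*z))*(5*(b*6))) (not simplifiable)
  at RRLL: ((z*y)*(5*z)) (not simplifiable)
  at RRLLL: (z*y) (not simplifiable)
  at RRLLR: (5*z) (not simplifiable)
  at RRLR: (5*(b*6)) (not simplifiable)
  at RRLRR: (b*6) (not simplifiable)
  at RRR: (((6+x)+(z*6))+((7*x)+(x*a))) (not simplifiable)
  at RRRL: ((6+x)+(z*6)) (not simplifiable)
  at RRRLL: (6+x) (not simplifiable)
  at RRRLR: (z*6) (not simplifiable)
  at RRRR: ((7*x)+(x*a)) (not simplifiable)
  at RRRRL: (7*x) (not simplifiable)
  at RRRRR: (x*a) (not simplifiable)
Found simplifiable subexpr at path root: (0*((((5+(2*z))*((7+1)*(2+y)))+(((b+5)+(x*5))*((b+2)+(z+5))))*((((z*y)*(5*z))*(5*(b*6)))*(((6+x)+(z*6))+((7*x)+(x*a))))))
One SIMPLIFY step would give: 0
-> NOT in normal form.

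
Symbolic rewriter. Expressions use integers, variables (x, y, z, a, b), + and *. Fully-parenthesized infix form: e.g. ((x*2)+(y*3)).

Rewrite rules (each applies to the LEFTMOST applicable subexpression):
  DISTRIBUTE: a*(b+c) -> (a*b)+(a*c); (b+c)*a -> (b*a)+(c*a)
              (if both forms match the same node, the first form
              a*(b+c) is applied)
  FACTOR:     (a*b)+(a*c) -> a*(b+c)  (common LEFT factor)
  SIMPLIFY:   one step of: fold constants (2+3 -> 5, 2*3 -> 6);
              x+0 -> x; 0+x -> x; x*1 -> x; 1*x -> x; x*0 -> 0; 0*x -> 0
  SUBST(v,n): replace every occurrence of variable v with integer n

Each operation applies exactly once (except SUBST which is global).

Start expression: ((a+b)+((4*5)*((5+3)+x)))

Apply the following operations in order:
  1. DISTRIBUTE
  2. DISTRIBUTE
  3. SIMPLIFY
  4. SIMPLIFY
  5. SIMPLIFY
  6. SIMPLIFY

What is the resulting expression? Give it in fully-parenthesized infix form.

Answer: ((a+b)+((100+60)+((4*5)*x)))

Derivation:
Start: ((a+b)+((4*5)*((5+3)+x)))
Apply DISTRIBUTE at R (target: ((4*5)*((5+3)+x))): ((a+b)+((4*5)*((5+3)+x))) -> ((a+b)+(((4*5)*(5+3))+((4*5)*x)))
Apply DISTRIBUTE at RL (target: ((4*5)*(5+3))): ((a+b)+(((4*5)*(5+3))+((4*5)*x))) -> ((a+b)+((((4*5)*5)+((4*5)*3))+((4*5)*x)))
Apply SIMPLIFY at RLLL (target: (4*5)): ((a+b)+((((4*5)*5)+((4*5)*3))+((4*5)*x))) -> ((a+b)+(((20*5)+((4*5)*3))+((4*5)*x)))
Apply SIMPLIFY at RLL (target: (20*5)): ((a+b)+(((20*5)+((4*5)*3))+((4*5)*x))) -> ((a+b)+((100+((4*5)*3))+((4*5)*x)))
Apply SIMPLIFY at RLRL (target: (4*5)): ((a+b)+((100+((4*5)*3))+((4*5)*x))) -> ((a+b)+((100+(20*3))+((4*5)*x)))
Apply SIMPLIFY at RLR (target: (20*3)): ((a+b)+((100+(20*3))+((4*5)*x))) -> ((a+b)+((100+60)+((4*5)*x)))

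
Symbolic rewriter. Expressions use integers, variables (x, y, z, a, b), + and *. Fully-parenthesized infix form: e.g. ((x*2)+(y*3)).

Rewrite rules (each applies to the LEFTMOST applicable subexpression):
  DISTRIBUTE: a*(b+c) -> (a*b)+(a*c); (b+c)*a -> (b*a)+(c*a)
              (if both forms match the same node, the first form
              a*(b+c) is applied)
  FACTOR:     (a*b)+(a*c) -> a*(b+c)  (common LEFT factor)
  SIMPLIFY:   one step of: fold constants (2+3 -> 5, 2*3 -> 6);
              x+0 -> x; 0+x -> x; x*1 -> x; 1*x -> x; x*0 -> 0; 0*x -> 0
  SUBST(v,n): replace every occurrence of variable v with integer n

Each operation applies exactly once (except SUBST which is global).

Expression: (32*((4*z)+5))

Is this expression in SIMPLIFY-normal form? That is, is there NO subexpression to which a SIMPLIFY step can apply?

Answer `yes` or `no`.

Expression: (32*((4*z)+5))
Scanning for simplifiable subexpressions (pre-order)...
  at root: (32*((4*z)+5)) (not simplifiable)
  at R: ((4*z)+5) (not simplifiable)
  at RL: (4*z) (not simplifiable)
Result: no simplifiable subexpression found -> normal form.

Answer: yes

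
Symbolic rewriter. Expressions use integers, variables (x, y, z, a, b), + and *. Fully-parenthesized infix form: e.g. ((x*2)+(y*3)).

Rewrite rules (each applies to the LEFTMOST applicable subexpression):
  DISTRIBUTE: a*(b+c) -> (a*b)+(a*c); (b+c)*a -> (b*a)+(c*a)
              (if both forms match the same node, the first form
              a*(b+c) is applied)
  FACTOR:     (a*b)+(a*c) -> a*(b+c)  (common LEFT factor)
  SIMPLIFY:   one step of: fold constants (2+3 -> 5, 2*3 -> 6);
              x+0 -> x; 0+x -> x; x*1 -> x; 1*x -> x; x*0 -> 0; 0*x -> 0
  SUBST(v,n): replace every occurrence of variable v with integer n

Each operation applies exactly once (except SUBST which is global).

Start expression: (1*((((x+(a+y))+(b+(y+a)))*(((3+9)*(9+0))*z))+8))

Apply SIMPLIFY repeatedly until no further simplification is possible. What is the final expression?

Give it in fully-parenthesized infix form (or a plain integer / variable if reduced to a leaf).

Start: (1*((((x+(a+y))+(b+(y+a)))*(((3+9)*(9+0))*z))+8))
Step 1: at root: (1*((((x+(a+y))+(b+(y+a)))*(((3+9)*(9+0))*z))+8)) -> ((((x+(a+y))+(b+(y+a)))*(((3+9)*(9+0))*z))+8); overall: (1*((((x+(a+y))+(b+(y+a)))*(((3+9)*(9+0))*z))+8)) -> ((((x+(a+y))+(b+(y+a)))*(((3+9)*(9+0))*z))+8)
Step 2: at LRLL: (3+9) -> 12; overall: ((((x+(a+y))+(b+(y+a)))*(((3+9)*(9+0))*z))+8) -> ((((x+(a+y))+(b+(y+a)))*((12*(9+0))*z))+8)
Step 3: at LRLR: (9+0) -> 9; overall: ((((x+(a+y))+(b+(y+a)))*((12*(9+0))*z))+8) -> ((((x+(a+y))+(b+(y+a)))*((12*9)*z))+8)
Step 4: at LRL: (12*9) -> 108; overall: ((((x+(a+y))+(b+(y+a)))*((12*9)*z))+8) -> ((((x+(a+y))+(b+(y+a)))*(108*z))+8)
Fixed point: ((((x+(a+y))+(b+(y+a)))*(108*z))+8)

Answer: ((((x+(a+y))+(b+(y+a)))*(108*z))+8)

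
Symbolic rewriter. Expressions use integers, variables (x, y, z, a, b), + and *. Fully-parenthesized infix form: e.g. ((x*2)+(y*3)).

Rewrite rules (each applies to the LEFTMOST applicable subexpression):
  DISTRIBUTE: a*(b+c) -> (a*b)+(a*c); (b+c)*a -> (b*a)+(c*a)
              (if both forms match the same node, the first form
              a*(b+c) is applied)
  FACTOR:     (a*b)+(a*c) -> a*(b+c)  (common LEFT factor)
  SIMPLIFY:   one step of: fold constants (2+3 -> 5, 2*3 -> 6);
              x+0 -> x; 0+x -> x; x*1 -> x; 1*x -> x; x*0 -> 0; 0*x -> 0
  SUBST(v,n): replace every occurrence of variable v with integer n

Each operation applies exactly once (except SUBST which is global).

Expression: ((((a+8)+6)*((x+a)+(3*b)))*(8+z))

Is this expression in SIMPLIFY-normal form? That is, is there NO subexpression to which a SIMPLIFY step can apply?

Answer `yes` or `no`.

Answer: yes

Derivation:
Expression: ((((a+8)+6)*((x+a)+(3*b)))*(8+z))
Scanning for simplifiable subexpressions (pre-order)...
  at root: ((((a+8)+6)*((x+a)+(3*b)))*(8+z)) (not simplifiable)
  at L: (((a+8)+6)*((x+a)+(3*b))) (not simplifiable)
  at LL: ((a+8)+6) (not simplifiable)
  at LLL: (a+8) (not simplifiable)
  at LR: ((x+a)+(3*b)) (not simplifiable)
  at LRL: (x+a) (not simplifiable)
  at LRR: (3*b) (not simplifiable)
  at R: (8+z) (not simplifiable)
Result: no simplifiable subexpression found -> normal form.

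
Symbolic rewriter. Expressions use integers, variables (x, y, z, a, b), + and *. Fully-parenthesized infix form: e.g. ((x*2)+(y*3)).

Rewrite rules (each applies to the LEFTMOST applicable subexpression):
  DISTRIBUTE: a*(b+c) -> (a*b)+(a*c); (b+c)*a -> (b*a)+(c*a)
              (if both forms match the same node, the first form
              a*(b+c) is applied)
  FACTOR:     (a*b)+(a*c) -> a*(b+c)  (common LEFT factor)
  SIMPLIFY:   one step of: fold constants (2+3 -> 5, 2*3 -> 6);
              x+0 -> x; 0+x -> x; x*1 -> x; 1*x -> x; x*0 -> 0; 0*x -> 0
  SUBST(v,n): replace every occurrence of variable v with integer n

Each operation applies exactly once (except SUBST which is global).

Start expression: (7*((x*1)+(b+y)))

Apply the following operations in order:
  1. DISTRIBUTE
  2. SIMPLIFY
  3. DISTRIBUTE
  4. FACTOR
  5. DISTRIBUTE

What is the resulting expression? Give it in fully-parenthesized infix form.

Answer: ((7*x)+((7*b)+(7*y)))

Derivation:
Start: (7*((x*1)+(b+y)))
Apply DISTRIBUTE at root (target: (7*((x*1)+(b+y)))): (7*((x*1)+(b+y))) -> ((7*(x*1))+(7*(b+y)))
Apply SIMPLIFY at LR (target: (x*1)): ((7*(x*1))+(7*(b+y))) -> ((7*x)+(7*(b+y)))
Apply DISTRIBUTE at R (target: (7*(b+y))): ((7*x)+(7*(b+y))) -> ((7*x)+((7*b)+(7*y)))
Apply FACTOR at R (target: ((7*b)+(7*y))): ((7*x)+((7*b)+(7*y))) -> ((7*x)+(7*(b+y)))
Apply DISTRIBUTE at R (target: (7*(b+y))): ((7*x)+(7*(b+y))) -> ((7*x)+((7*b)+(7*y)))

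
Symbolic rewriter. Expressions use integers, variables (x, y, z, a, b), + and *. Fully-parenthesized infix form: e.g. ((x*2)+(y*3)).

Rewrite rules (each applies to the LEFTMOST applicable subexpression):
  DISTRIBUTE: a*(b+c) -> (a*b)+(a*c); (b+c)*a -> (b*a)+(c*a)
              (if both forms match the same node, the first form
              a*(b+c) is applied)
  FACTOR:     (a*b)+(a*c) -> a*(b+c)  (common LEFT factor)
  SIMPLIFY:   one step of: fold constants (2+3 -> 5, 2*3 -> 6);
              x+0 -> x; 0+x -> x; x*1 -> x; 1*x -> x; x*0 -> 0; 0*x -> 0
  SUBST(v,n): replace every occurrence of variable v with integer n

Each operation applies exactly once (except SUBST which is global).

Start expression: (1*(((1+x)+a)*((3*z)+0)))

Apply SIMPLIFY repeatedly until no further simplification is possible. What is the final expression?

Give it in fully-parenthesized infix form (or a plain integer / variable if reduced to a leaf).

Start: (1*(((1+x)+a)*((3*z)+0)))
Step 1: at root: (1*(((1+x)+a)*((3*z)+0))) -> (((1+x)+a)*((3*z)+0)); overall: (1*(((1+x)+a)*((3*z)+0))) -> (((1+x)+a)*((3*z)+0))
Step 2: at R: ((3*z)+0) -> (3*z); overall: (((1+x)+a)*((3*z)+0)) -> (((1+x)+a)*(3*z))
Fixed point: (((1+x)+a)*(3*z))

Answer: (((1+x)+a)*(3*z))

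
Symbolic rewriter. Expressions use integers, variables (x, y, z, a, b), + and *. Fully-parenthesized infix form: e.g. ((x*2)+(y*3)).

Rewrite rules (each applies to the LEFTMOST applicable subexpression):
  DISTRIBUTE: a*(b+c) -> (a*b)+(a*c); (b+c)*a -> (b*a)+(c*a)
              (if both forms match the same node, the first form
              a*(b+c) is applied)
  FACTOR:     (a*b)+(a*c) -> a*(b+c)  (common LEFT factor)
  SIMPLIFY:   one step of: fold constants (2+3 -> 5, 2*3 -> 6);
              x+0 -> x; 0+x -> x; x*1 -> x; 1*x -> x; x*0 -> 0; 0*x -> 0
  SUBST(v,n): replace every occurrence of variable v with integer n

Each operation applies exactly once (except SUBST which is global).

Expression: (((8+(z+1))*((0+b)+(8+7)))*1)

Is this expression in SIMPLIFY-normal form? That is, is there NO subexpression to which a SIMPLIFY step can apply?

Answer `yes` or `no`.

Expression: (((8+(z+1))*((0+b)+(8+7)))*1)
Scanning for simplifiable subexpressions (pre-order)...
  at root: (((8+(z+1))*((0+b)+(8+7)))*1) (SIMPLIFIABLE)
  at L: ((8+(z+1))*((0+b)+(8+7))) (not simplifiable)
  at LL: (8+(z+1)) (not simplifiable)
  at LLR: (z+1) (not simplifiable)
  at LR: ((0+b)+(8+7)) (not simplifiable)
  at LRL: (0+b) (SIMPLIFIABLE)
  at LRR: (8+7) (SIMPLIFIABLE)
Found simplifiable subexpr at path root: (((8+(z+1))*((0+b)+(8+7)))*1)
One SIMPLIFY step would give: ((8+(z+1))*((0+b)+(8+7)))
-> NOT in normal form.

Answer: no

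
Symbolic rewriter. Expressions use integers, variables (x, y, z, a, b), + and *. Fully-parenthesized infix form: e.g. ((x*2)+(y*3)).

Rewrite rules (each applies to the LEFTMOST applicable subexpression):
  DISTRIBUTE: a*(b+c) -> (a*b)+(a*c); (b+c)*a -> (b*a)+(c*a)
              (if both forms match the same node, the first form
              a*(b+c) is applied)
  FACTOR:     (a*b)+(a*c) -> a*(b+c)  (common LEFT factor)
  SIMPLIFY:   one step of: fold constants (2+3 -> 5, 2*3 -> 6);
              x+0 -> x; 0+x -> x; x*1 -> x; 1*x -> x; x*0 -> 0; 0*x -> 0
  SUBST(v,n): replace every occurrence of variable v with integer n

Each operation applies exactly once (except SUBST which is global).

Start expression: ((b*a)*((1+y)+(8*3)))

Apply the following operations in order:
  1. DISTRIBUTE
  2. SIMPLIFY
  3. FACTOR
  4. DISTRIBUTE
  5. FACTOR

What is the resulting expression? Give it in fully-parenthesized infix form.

Start: ((b*a)*((1+y)+(8*3)))
Apply DISTRIBUTE at root (target: ((b*a)*((1+y)+(8*3)))): ((b*a)*((1+y)+(8*3))) -> (((b*a)*(1+y))+((b*a)*(8*3)))
Apply SIMPLIFY at RR (target: (8*3)): (((b*a)*(1+y))+((b*a)*(8*3))) -> (((b*a)*(1+y))+((b*a)*24))
Apply FACTOR at root (target: (((b*a)*(1+y))+((b*a)*24))): (((b*a)*(1+y))+((b*a)*24)) -> ((b*a)*((1+y)+24))
Apply DISTRIBUTE at root (target: ((b*a)*((1+y)+24))): ((b*a)*((1+y)+24)) -> (((b*a)*(1+y))+((b*a)*24))
Apply FACTOR at root (target: (((b*a)*(1+y))+((b*a)*24))): (((b*a)*(1+y))+((b*a)*24)) -> ((b*a)*((1+y)+24))

Answer: ((b*a)*((1+y)+24))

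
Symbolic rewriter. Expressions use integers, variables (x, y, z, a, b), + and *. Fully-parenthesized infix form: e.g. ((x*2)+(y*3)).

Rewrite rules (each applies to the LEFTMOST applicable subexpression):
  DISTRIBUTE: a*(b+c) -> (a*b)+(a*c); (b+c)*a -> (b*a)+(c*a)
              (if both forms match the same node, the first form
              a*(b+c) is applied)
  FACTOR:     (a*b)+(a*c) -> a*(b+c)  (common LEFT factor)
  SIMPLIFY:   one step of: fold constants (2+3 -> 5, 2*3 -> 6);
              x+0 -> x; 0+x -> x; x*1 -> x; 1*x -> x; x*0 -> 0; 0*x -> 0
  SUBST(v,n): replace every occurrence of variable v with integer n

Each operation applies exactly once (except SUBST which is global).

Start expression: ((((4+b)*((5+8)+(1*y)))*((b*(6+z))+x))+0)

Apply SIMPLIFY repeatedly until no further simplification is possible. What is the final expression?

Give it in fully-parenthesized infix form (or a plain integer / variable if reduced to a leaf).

Start: ((((4+b)*((5+8)+(1*y)))*((b*(6+z))+x))+0)
Step 1: at root: ((((4+b)*((5+8)+(1*y)))*((b*(6+z))+x))+0) -> (((4+b)*((5+8)+(1*y)))*((b*(6+z))+x)); overall: ((((4+b)*((5+8)+(1*y)))*((b*(6+z))+x))+0) -> (((4+b)*((5+8)+(1*y)))*((b*(6+z))+x))
Step 2: at LRL: (5+8) -> 13; overall: (((4+b)*((5+8)+(1*y)))*((b*(6+z))+x)) -> (((4+b)*(13+(1*y)))*((b*(6+z))+x))
Step 3: at LRR: (1*y) -> y; overall: (((4+b)*(13+(1*y)))*((b*(6+z))+x)) -> (((4+b)*(13+y))*((b*(6+z))+x))
Fixed point: (((4+b)*(13+y))*((b*(6+z))+x))

Answer: (((4+b)*(13+y))*((b*(6+z))+x))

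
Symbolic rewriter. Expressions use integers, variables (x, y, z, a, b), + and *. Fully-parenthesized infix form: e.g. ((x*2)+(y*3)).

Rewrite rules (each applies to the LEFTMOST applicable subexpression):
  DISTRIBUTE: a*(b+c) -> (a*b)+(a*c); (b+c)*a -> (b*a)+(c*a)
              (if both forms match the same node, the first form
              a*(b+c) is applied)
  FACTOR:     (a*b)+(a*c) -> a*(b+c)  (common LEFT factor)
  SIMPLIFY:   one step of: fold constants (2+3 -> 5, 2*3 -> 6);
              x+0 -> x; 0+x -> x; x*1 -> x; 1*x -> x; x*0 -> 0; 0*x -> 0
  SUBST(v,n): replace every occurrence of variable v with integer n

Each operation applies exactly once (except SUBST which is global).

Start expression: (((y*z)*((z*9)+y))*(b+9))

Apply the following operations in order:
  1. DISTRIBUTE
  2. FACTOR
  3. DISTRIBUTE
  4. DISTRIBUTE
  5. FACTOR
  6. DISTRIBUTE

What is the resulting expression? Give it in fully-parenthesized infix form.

Start: (((y*z)*((z*9)+y))*(b+9))
Apply DISTRIBUTE at root (target: (((y*z)*((z*9)+y))*(b+9))): (((y*z)*((z*9)+y))*(b+9)) -> ((((y*z)*((z*9)+y))*b)+(((y*z)*((z*9)+y))*9))
Apply FACTOR at root (target: ((((y*z)*((z*9)+y))*b)+(((y*z)*((z*9)+y))*9))): ((((y*z)*((z*9)+y))*b)+(((y*z)*((z*9)+y))*9)) -> (((y*z)*((z*9)+y))*(b+9))
Apply DISTRIBUTE at root (target: (((y*z)*((z*9)+y))*(b+9))): (((y*z)*((z*9)+y))*(b+9)) -> ((((y*z)*((z*9)+y))*b)+(((y*z)*((z*9)+y))*9))
Apply DISTRIBUTE at LL (target: ((y*z)*((z*9)+y))): ((((y*z)*((z*9)+y))*b)+(((y*z)*((z*9)+y))*9)) -> (((((y*z)*(z*9))+((y*z)*y))*b)+(((y*z)*((z*9)+y))*9))
Apply FACTOR at LL (target: (((y*z)*(z*9))+((y*z)*y))): (((((y*z)*(z*9))+((y*z)*y))*b)+(((y*z)*((z*9)+y))*9)) -> ((((y*z)*((z*9)+y))*b)+(((y*z)*((z*9)+y))*9))
Apply DISTRIBUTE at LL (target: ((y*z)*((z*9)+y))): ((((y*z)*((z*9)+y))*b)+(((y*z)*((z*9)+y))*9)) -> (((((y*z)*(z*9))+((y*z)*y))*b)+(((y*z)*((z*9)+y))*9))

Answer: (((((y*z)*(z*9))+((y*z)*y))*b)+(((y*z)*((z*9)+y))*9))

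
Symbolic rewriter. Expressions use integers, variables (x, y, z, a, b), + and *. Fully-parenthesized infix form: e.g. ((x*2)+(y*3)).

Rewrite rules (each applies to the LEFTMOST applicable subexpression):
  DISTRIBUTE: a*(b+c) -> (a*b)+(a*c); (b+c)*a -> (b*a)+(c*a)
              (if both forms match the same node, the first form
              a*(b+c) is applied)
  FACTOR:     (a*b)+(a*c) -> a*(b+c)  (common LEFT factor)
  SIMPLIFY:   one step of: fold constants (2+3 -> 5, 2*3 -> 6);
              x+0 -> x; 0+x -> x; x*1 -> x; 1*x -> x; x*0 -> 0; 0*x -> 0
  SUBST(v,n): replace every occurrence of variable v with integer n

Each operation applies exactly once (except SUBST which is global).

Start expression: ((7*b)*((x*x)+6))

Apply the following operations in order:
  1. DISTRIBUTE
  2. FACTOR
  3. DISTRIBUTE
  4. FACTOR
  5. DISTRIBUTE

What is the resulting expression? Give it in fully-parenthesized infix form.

Start: ((7*b)*((x*x)+6))
Apply DISTRIBUTE at root (target: ((7*b)*((x*x)+6))): ((7*b)*((x*x)+6)) -> (((7*b)*(x*x))+((7*b)*6))
Apply FACTOR at root (target: (((7*b)*(x*x))+((7*b)*6))): (((7*b)*(x*x))+((7*b)*6)) -> ((7*b)*((x*x)+6))
Apply DISTRIBUTE at root (target: ((7*b)*((x*x)+6))): ((7*b)*((x*x)+6)) -> (((7*b)*(x*x))+((7*b)*6))
Apply FACTOR at root (target: (((7*b)*(x*x))+((7*b)*6))): (((7*b)*(x*x))+((7*b)*6)) -> ((7*b)*((x*x)+6))
Apply DISTRIBUTE at root (target: ((7*b)*((x*x)+6))): ((7*b)*((x*x)+6)) -> (((7*b)*(x*x))+((7*b)*6))

Answer: (((7*b)*(x*x))+((7*b)*6))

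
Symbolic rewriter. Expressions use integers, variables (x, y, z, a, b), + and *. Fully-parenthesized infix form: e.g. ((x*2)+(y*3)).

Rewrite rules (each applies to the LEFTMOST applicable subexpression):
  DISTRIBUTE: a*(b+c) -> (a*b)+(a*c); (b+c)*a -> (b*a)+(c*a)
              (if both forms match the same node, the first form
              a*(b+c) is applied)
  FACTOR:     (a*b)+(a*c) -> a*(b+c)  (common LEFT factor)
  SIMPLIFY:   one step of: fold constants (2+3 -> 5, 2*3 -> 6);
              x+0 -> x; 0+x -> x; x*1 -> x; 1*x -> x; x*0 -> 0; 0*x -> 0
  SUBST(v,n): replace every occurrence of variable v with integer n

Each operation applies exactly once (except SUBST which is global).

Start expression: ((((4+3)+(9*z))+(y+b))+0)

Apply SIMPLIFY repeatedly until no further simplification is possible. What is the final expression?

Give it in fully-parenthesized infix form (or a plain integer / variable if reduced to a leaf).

Answer: ((7+(9*z))+(y+b))

Derivation:
Start: ((((4+3)+(9*z))+(y+b))+0)
Step 1: at root: ((((4+3)+(9*z))+(y+b))+0) -> (((4+3)+(9*z))+(y+b)); overall: ((((4+3)+(9*z))+(y+b))+0) -> (((4+3)+(9*z))+(y+b))
Step 2: at LL: (4+3) -> 7; overall: (((4+3)+(9*z))+(y+b)) -> ((7+(9*z))+(y+b))
Fixed point: ((7+(9*z))+(y+b))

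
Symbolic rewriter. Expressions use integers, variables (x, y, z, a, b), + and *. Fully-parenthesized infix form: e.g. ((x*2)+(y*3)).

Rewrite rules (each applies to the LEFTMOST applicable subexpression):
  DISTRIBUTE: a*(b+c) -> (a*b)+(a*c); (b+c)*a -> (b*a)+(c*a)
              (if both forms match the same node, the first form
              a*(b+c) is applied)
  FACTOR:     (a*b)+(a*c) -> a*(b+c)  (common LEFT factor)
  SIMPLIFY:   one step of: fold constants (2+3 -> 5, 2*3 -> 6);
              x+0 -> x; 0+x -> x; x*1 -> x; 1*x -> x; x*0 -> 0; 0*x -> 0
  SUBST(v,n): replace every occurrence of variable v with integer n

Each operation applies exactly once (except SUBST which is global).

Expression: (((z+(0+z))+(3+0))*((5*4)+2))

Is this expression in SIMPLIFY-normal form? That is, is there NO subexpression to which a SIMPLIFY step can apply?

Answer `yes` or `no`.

Expression: (((z+(0+z))+(3+0))*((5*4)+2))
Scanning for simplifiable subexpressions (pre-order)...
  at root: (((z+(0+z))+(3+0))*((5*4)+2)) (not simplifiable)
  at L: ((z+(0+z))+(3+0)) (not simplifiable)
  at LL: (z+(0+z)) (not simplifiable)
  at LLR: (0+z) (SIMPLIFIABLE)
  at LR: (3+0) (SIMPLIFIABLE)
  at R: ((5*4)+2) (not simplifiable)
  at RL: (5*4) (SIMPLIFIABLE)
Found simplifiable subexpr at path LLR: (0+z)
One SIMPLIFY step would give: (((z+z)+(3+0))*((5*4)+2))
-> NOT in normal form.

Answer: no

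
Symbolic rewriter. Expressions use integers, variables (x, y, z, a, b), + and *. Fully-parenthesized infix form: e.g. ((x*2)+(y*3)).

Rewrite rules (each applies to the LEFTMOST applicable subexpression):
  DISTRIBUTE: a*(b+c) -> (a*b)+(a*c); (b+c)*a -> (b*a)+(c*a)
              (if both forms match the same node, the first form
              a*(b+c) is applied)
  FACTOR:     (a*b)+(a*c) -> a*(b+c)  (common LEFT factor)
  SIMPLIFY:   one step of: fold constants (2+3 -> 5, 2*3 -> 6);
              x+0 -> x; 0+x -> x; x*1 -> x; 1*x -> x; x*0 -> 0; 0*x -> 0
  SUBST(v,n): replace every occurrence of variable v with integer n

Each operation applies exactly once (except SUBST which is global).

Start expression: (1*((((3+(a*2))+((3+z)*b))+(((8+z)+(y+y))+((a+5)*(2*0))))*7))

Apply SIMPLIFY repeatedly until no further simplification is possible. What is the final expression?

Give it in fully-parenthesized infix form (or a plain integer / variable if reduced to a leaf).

Answer: ((((3+(a*2))+((3+z)*b))+((8+z)+(y+y)))*7)

Derivation:
Start: (1*((((3+(a*2))+((3+z)*b))+(((8+z)+(y+y))+((a+5)*(2*0))))*7))
Step 1: at root: (1*((((3+(a*2))+((3+z)*b))+(((8+z)+(y+y))+((a+5)*(2*0))))*7)) -> ((((3+(a*2))+((3+z)*b))+(((8+z)+(y+y))+((a+5)*(2*0))))*7); overall: (1*((((3+(a*2))+((3+z)*b))+(((8+z)+(y+y))+((a+5)*(2*0))))*7)) -> ((((3+(a*2))+((3+z)*b))+(((8+z)+(y+y))+((a+5)*(2*0))))*7)
Step 2: at LRRR: (2*0) -> 0; overall: ((((3+(a*2))+((3+z)*b))+(((8+z)+(y+y))+((a+5)*(2*0))))*7) -> ((((3+(a*2))+((3+z)*b))+(((8+z)+(y+y))+((a+5)*0)))*7)
Step 3: at LRR: ((a+5)*0) -> 0; overall: ((((3+(a*2))+((3+z)*b))+(((8+z)+(y+y))+((a+5)*0)))*7) -> ((((3+(a*2))+((3+z)*b))+(((8+z)+(y+y))+0))*7)
Step 4: at LR: (((8+z)+(y+y))+0) -> ((8+z)+(y+y)); overall: ((((3+(a*2))+((3+z)*b))+(((8+z)+(y+y))+0))*7) -> ((((3+(a*2))+((3+z)*b))+((8+z)+(y+y)))*7)
Fixed point: ((((3+(a*2))+((3+z)*b))+((8+z)+(y+y)))*7)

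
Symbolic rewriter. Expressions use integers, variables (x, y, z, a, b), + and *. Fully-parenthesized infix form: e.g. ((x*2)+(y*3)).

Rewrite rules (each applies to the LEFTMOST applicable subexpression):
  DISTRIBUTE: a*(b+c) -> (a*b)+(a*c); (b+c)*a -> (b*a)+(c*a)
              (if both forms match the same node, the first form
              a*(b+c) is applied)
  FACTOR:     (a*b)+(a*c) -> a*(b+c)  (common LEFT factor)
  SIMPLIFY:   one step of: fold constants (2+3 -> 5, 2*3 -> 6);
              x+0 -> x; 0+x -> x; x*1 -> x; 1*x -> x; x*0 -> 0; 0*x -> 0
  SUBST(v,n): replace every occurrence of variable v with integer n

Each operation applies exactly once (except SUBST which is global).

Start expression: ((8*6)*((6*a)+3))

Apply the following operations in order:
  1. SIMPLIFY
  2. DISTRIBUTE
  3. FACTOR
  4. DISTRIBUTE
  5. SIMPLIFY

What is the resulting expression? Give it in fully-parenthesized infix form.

Start: ((8*6)*((6*a)+3))
Apply SIMPLIFY at L (target: (8*6)): ((8*6)*((6*a)+3)) -> (48*((6*a)+3))
Apply DISTRIBUTE at root (target: (48*((6*a)+3))): (48*((6*a)+3)) -> ((48*(6*a))+(48*3))
Apply FACTOR at root (target: ((48*(6*a))+(48*3))): ((48*(6*a))+(48*3)) -> (48*((6*a)+3))
Apply DISTRIBUTE at root (target: (48*((6*a)+3))): (48*((6*a)+3)) -> ((48*(6*a))+(48*3))
Apply SIMPLIFY at R (target: (48*3)): ((48*(6*a))+(48*3)) -> ((48*(6*a))+144)

Answer: ((48*(6*a))+144)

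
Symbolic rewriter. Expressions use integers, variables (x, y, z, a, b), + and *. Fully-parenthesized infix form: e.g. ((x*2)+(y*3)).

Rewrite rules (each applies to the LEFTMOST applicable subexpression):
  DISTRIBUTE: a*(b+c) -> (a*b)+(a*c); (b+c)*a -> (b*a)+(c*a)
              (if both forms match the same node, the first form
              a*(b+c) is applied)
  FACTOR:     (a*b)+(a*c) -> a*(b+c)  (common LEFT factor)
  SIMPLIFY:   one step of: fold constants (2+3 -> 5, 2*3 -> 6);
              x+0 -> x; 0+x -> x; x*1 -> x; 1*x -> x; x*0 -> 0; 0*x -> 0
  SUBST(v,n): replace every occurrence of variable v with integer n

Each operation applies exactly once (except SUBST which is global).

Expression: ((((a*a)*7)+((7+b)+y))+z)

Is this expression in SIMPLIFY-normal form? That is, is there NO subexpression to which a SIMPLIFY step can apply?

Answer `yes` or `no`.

Answer: yes

Derivation:
Expression: ((((a*a)*7)+((7+b)+y))+z)
Scanning for simplifiable subexpressions (pre-order)...
  at root: ((((a*a)*7)+((7+b)+y))+z) (not simplifiable)
  at L: (((a*a)*7)+((7+b)+y)) (not simplifiable)
  at LL: ((a*a)*7) (not simplifiable)
  at LLL: (a*a) (not simplifiable)
  at LR: ((7+b)+y) (not simplifiable)
  at LRL: (7+b) (not simplifiable)
Result: no simplifiable subexpression found -> normal form.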